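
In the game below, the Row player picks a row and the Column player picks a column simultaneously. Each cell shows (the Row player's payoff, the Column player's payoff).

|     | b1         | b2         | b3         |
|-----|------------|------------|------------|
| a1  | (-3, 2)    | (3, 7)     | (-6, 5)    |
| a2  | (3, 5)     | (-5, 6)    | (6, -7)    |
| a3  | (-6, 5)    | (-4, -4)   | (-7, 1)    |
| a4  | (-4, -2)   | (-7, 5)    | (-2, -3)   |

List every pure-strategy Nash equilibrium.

(a1, b2)

A profile is a Nash equilibrium when each player is best-responding to the other.
The Row player's best responses — vs b1: a2 (payoff 3); vs b2: a1 (payoff 3); vs b3: a2 (payoff 6).
The Column player's best responses — vs a1: b2 (payoff 7); vs a2: b2 (payoff 6); vs a3: b1 (payoff 5); vs a4: b2 (payoff 5).
The only mutual best response is (a1, b2); neither player gains by switching there.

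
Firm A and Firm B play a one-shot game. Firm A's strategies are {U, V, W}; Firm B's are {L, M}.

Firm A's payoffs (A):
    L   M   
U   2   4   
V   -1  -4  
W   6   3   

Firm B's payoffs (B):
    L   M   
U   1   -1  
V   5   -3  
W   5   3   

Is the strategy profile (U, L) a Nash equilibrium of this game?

Holding Firm B at L: Firm A gets 2 from U but could get 6 by switching to W. Firm A has a profitable deviation.

No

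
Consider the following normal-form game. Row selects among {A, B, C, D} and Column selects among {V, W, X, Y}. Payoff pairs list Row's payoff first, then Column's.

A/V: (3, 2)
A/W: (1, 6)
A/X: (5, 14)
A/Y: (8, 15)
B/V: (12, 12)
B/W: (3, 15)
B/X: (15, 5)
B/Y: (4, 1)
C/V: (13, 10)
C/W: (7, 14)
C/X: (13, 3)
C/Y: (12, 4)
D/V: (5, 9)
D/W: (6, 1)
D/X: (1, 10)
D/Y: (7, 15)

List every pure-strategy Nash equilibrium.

Find each player's best response to every opponent strategy; NE are the intersections.
Row's best responses — vs V: C (payoff 13); vs W: C (payoff 7); vs X: B (payoff 15); vs Y: C (payoff 12).
Column's best responses — vs A: Y (payoff 15); vs B: W (payoff 15); vs C: W (payoff 14); vs D: Y (payoff 15).
The only mutual best response is (C, W); neither player gains by switching there.

(C, W)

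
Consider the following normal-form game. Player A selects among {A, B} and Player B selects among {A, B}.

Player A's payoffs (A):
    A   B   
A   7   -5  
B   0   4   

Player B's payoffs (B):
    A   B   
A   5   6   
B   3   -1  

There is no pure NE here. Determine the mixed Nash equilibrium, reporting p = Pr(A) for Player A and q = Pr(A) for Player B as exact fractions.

In a mixed NE each player is indifferent between their pure strategies, so the opponent's mix sets the indifference.
Player B indifferent between A and B: p·5 + (1−p)·3 = p·6 + (1−p)·(-1) ⟹ 3 + 2p = (-1) + 7p ⟹ p = 4/5.
Player A indifferent between A and B: q·7 + (1−q)·(-5) = q·0 + (1−q)·4 ⟹ (-5) + 12q = 4 + (-4)q ⟹ q = 9/16.

p = 4/5, q = 9/16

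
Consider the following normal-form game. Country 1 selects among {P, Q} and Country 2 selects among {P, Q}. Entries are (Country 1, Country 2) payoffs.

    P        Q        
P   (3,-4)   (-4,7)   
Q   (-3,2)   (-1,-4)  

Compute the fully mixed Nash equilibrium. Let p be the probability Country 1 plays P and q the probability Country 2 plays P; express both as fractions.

p = 6/17, q = 1/3

Each player's mixing probability is pinned down by making the *other* player indifferent.
Country 2 indifferent between P and Q: p·(-4) + (1−p)·2 = p·7 + (1−p)·(-4) ⟹ 2 + (-6)p = (-4) + 11p ⟹ p = 6/17.
Country 1 indifferent between P and Q: q·3 + (1−q)·(-4) = q·(-3) + (1−q)·(-1) ⟹ (-4) + 7q = (-1) + (-2)q ⟹ q = 1/3.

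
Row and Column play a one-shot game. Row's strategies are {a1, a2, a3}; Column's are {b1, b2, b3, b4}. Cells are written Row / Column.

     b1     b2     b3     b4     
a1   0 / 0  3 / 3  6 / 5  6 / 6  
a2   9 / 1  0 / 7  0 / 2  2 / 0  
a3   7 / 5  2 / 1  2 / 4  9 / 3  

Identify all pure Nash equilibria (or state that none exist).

None

Find each player's best response to every opponent strategy; NE are the intersections.
Row's best responses — vs b1: a2 (payoff 9); vs b2: a1 (payoff 3); vs b3: a1 (payoff 6); vs b4: a3 (payoff 9).
Column's best responses — vs a1: b4 (payoff 6); vs a2: b2 (payoff 7); vs a3: b1 (payoff 5).
No cell has both players best-responding. For instance, Row's best reply to b3 is a1, but against a1 Column prefers b4 over b3.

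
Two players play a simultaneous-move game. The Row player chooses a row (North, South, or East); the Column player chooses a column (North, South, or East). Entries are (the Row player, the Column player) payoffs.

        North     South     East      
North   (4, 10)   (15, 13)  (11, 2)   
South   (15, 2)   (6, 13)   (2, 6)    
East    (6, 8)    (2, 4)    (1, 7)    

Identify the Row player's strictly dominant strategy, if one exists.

No strictly dominant strategy

Check whether one of the Row player's strategies beats all alternatives regardless of what the opponent does.
North is not dominant: against North, South gives 15 > 4.
South is not dominant: against South, North gives 15 > 6.
East is not dominant: against North, South gives 15 > 6.
No single strategy is best against every opponent action.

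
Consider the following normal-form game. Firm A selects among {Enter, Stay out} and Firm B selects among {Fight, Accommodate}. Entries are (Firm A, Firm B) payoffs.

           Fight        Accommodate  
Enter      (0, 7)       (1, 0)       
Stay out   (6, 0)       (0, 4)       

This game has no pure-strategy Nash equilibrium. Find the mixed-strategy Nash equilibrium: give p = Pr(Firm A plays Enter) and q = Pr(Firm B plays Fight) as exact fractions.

Each player's mixing probability is pinned down by making the *other* player indifferent.
Firm B indifferent between Fight and Accommodate: p·7 + (1−p)·0 = p·0 + (1−p)·4 ⟹ 0 + 7p = 4 + (-4)p ⟹ p = 4/11.
Firm A indifferent between Enter and Stay out: q·0 + (1−q)·1 = q·6 + (1−q)·0 ⟹ 1 + (-1)q = 0 + 6q ⟹ q = 1/7.

p = 4/11, q = 1/7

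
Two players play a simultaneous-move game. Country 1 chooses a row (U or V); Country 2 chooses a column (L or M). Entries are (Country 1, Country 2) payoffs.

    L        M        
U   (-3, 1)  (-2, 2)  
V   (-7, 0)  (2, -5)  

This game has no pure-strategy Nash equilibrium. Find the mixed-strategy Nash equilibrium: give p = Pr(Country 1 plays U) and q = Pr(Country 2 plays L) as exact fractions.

p = 5/6, q = 1/2

In a mixed NE each player is indifferent between their pure strategies, so the opponent's mix sets the indifference.
Country 2 indifferent between L and M: p·1 + (1−p)·0 = p·2 + (1−p)·(-5) ⟹ 0 + 1p = (-5) + 7p ⟹ p = 5/6.
Country 1 indifferent between U and V: q·(-3) + (1−q)·(-2) = q·(-7) + (1−q)·2 ⟹ (-2) + (-1)q = 2 + (-9)q ⟹ q = 1/2.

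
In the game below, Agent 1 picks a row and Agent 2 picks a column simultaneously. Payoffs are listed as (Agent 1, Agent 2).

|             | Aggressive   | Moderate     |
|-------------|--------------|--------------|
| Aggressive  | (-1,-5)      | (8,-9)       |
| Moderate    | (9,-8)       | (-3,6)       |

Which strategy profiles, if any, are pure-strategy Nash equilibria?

Find each player's best response to every opponent strategy; NE are the intersections.
Agent 1's best responses — vs Aggressive: Moderate (payoff 9); vs Moderate: Aggressive (payoff 8).
Agent 2's best responses — vs Aggressive: Aggressive (payoff -5); vs Moderate: Moderate (payoff 6).
No cell has both players best-responding. For instance, Agent 1's best reply to Aggressive is Moderate, but against Moderate Agent 2 prefers Moderate over Aggressive.

No pure-strategy Nash equilibrium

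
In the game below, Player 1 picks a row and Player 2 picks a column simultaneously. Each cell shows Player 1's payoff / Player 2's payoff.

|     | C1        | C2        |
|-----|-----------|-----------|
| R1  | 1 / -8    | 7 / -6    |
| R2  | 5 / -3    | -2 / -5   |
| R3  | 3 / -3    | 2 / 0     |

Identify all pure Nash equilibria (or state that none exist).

A profile is a Nash equilibrium when each player is best-responding to the other.
Player 1's best responses — vs C1: R2 (payoff 5); vs C2: R1 (payoff 7).
Player 2's best responses — vs R1: C2 (payoff -6); vs R2: C1 (payoff -3); vs R3: C2 (payoff 0).
Mutual best responses occur at (R1, C2) and (R2, C1); at each, neither player gains by switching.

(R1, C2) and (R2, C1)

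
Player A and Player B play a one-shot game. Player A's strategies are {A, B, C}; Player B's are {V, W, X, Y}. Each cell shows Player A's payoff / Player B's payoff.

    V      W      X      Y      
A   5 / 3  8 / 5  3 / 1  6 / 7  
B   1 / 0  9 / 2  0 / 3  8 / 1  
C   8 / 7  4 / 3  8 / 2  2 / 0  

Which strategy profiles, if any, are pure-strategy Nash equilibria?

(C, V)

Check mutual best responses: a cell is a NE iff neither player can gain by unilaterally deviating.
Player A's best responses — vs V: C (payoff 8); vs W: B (payoff 9); vs X: C (payoff 8); vs Y: B (payoff 8).
Player B's best responses — vs A: Y (payoff 7); vs B: X (payoff 3); vs C: V (payoff 7).
The only mutual best response is (C, V); neither player gains by switching there.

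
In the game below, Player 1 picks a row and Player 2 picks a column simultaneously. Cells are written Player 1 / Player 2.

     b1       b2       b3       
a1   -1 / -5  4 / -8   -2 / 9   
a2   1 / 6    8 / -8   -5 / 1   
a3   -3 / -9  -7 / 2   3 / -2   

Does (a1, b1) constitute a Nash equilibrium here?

Holding Player 2 at b1: Player 1 gets -1 from a1 but could get 1 by switching to a2. Player 1 has a profitable deviation.

No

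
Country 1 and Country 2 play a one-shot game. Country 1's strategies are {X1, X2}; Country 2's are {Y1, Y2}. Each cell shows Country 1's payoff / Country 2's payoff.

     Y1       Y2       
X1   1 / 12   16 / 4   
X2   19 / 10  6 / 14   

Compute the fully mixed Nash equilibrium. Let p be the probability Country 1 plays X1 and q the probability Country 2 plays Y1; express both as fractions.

p = 1/3, q = 5/14

Each player's mixing probability is pinned down by making the *other* player indifferent.
Country 2 indifferent between Y1 and Y2: p·12 + (1−p)·10 = p·4 + (1−p)·14 ⟹ 10 + 2p = 14 + (-10)p ⟹ p = 1/3.
Country 1 indifferent between X1 and X2: q·1 + (1−q)·16 = q·19 + (1−q)·6 ⟹ 16 + (-15)q = 6 + 13q ⟹ q = 5/14.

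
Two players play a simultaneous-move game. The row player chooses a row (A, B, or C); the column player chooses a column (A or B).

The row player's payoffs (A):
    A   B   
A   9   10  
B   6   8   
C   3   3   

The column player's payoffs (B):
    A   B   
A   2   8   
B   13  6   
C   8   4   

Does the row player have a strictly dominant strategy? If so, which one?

Check whether one of the row player's strategies beats all alternatives regardless of what the opponent does.
A strictly dominates: vs A: 9 > each of {6, 3}; vs B: 10 > each of {8, 3}.

A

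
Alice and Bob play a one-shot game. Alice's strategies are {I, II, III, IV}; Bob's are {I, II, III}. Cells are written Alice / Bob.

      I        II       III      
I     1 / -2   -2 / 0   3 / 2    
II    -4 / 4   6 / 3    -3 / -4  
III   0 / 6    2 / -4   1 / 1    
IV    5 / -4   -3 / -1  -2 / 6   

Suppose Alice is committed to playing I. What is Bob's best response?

With Alice fixed at I, Bob's payoffs are: I → -2, II → 0, III → 2.
The maximum is 2, achieved by III.

III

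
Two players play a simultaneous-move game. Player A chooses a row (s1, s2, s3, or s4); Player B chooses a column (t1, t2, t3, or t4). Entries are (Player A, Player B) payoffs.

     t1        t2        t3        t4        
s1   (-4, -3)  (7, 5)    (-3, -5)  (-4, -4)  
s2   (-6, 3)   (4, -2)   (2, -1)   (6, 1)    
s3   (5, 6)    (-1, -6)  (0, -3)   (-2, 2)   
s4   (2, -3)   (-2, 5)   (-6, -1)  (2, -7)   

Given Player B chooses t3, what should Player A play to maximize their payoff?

s2

With Player B fixed at t3, Player A's payoffs are: s1 → -3, s2 → 2, s3 → 0, s4 → -6.
The maximum is 2, achieved by s2.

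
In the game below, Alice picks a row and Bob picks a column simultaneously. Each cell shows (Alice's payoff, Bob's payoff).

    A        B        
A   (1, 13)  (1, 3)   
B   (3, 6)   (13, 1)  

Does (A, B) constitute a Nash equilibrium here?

Holding Bob at B: Alice gets 1 from A but could get 13 by switching to B. Alice has a profitable deviation.

No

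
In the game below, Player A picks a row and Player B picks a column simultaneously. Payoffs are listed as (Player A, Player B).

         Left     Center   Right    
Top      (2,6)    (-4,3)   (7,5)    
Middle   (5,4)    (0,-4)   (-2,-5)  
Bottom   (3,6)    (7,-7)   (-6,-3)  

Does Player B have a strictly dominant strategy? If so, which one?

Left

A strategy is strictly dominant if it gives Player B a strictly higher payoff than every other strategy, against every choice by the opponent.
Left strictly dominates: vs Top: 6 > each of {3, 5}; vs Middle: 4 > each of {-4, -5}; vs Bottom: 6 > each of {-7, -3}.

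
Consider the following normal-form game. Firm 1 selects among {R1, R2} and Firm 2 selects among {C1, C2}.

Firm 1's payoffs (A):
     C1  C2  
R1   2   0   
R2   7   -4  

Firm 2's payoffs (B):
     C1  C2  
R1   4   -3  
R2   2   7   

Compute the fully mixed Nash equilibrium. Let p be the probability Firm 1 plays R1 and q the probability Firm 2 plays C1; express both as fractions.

In a mixed NE each player is indifferent between their pure strategies, so the opponent's mix sets the indifference.
Firm 2 indifferent between C1 and C2: p·4 + (1−p)·2 = p·(-3) + (1−p)·7 ⟹ 2 + 2p = 7 + (-10)p ⟹ p = 5/12.
Firm 1 indifferent between R1 and R2: q·2 + (1−q)·0 = q·7 + (1−q)·(-4) ⟹ 0 + 2q = (-4) + 11q ⟹ q = 4/9.

p = 5/12, q = 4/9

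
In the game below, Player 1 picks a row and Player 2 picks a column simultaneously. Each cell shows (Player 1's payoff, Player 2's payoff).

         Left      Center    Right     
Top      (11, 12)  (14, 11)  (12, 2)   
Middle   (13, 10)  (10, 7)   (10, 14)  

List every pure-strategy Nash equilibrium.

There is no pure-strategy Nash equilibrium

Find each player's best response to every opponent strategy; NE are the intersections.
Player 1's best responses — vs Left: Middle (payoff 13); vs Center: Top (payoff 14); vs Right: Top (payoff 12).
Player 2's best responses — vs Top: Left (payoff 12); vs Middle: Right (payoff 14).
No cell has both players best-responding. For instance, Player 1's best reply to Right is Top, but against Top Player 2 prefers Left over Right.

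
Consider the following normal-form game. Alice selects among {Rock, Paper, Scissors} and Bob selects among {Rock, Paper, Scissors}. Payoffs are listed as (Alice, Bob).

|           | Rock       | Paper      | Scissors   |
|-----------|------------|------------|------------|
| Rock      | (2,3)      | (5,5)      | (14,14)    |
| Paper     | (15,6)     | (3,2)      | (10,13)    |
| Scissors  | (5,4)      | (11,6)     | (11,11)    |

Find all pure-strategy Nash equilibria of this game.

Check mutual best responses: a cell is a NE iff neither player can gain by unilaterally deviating.
Alice's best responses — vs Rock: Paper (payoff 15); vs Paper: Scissors (payoff 11); vs Scissors: Rock (payoff 14).
Bob's best responses — vs Rock: Scissors (payoff 14); vs Paper: Scissors (payoff 13); vs Scissors: Scissors (payoff 11).
The only mutual best response is (Rock, Scissors); neither player gains by switching there.

(Rock, Scissors)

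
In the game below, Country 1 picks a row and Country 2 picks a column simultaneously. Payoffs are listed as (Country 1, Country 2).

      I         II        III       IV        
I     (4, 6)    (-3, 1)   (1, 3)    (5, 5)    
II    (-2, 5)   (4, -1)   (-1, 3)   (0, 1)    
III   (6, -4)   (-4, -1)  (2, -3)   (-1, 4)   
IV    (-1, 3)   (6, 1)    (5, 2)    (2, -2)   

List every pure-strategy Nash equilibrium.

No pure-strategy Nash equilibrium

Find each player's best response to every opponent strategy; NE are the intersections.
Country 1's best responses — vs I: III (payoff 6); vs II: IV (payoff 6); vs III: IV (payoff 5); vs IV: I (payoff 5).
Country 2's best responses — vs I: I (payoff 6); vs II: I (payoff 5); vs III: IV (payoff 4); vs IV: I (payoff 3).
No cell has both players best-responding. For instance, Country 1's best reply to IV is I, but against I Country 2 prefers I over IV.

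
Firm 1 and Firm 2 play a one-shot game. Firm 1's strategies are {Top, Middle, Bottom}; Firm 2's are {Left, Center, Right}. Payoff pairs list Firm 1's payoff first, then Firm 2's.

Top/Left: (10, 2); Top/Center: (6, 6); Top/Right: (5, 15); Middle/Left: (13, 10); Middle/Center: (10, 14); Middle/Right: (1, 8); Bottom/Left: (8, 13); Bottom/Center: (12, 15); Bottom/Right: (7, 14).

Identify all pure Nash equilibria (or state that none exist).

(Bottom, Center)

Check mutual best responses: a cell is a NE iff neither player can gain by unilaterally deviating.
Firm 1's best responses — vs Left: Middle (payoff 13); vs Center: Bottom (payoff 12); vs Right: Bottom (payoff 7).
Firm 2's best responses — vs Top: Right (payoff 15); vs Middle: Center (payoff 14); vs Bottom: Center (payoff 15).
The only mutual best response is (Bottom, Center); neither player gains by switching there.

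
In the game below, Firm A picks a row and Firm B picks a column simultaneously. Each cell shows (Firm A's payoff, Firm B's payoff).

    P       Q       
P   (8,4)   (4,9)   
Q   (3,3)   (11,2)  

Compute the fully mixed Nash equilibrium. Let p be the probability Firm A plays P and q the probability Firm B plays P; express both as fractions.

p = 1/6, q = 7/12

In a mixed NE each player is indifferent between their pure strategies, so the opponent's mix sets the indifference.
Firm B indifferent between P and Q: p·4 + (1−p)·3 = p·9 + (1−p)·2 ⟹ 3 + 1p = 2 + 7p ⟹ p = 1/6.
Firm A indifferent between P and Q: q·8 + (1−q)·4 = q·3 + (1−q)·11 ⟹ 4 + 4q = 11 + (-8)q ⟹ q = 7/12.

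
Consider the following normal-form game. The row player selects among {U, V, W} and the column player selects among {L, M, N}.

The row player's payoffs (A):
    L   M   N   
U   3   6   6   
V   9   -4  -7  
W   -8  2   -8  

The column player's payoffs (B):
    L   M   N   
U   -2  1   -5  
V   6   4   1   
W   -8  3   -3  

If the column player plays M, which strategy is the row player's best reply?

With the column player fixed at M, the row player's payoffs are: U → 6, V → -4, W → 2.
The maximum is 6, achieved by U.

U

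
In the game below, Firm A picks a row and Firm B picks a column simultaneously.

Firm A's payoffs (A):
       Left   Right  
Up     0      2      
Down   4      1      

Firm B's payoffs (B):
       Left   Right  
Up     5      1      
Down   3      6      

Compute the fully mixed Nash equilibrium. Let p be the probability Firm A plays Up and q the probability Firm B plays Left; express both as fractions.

p = 3/7, q = 1/5

Each player's mixing probability is pinned down by making the *other* player indifferent.
Firm B indifferent between Left and Right: p·5 + (1−p)·3 = p·1 + (1−p)·6 ⟹ 3 + 2p = 6 + (-5)p ⟹ p = 3/7.
Firm A indifferent between Up and Down: q·0 + (1−q)·2 = q·4 + (1−q)·1 ⟹ 2 + (-2)q = 1 + 3q ⟹ q = 1/5.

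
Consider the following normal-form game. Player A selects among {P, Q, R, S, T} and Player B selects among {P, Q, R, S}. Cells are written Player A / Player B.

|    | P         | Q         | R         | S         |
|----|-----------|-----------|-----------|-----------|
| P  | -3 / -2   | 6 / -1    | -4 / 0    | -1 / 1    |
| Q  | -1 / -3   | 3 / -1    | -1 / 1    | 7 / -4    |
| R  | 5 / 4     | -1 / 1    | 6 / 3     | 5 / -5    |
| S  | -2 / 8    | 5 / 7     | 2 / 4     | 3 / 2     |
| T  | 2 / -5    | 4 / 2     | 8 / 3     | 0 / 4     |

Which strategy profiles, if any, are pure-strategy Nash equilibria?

(R, P)

Check mutual best responses: a cell is a NE iff neither player can gain by unilaterally deviating.
Player A's best responses — vs P: R (payoff 5); vs Q: P (payoff 6); vs R: T (payoff 8); vs S: Q (payoff 7).
Player B's best responses — vs P: S (payoff 1); vs Q: R (payoff 1); vs R: P (payoff 4); vs S: P (payoff 8); vs T: S (payoff 4).
The only mutual best response is (R, P); neither player gains by switching there.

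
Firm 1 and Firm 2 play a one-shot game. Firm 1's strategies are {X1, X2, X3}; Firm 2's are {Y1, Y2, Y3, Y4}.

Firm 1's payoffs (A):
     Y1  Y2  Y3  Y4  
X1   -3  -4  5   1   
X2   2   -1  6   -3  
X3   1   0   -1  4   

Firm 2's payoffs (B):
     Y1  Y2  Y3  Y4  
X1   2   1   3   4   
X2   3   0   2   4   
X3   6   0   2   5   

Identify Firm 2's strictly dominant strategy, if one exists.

A strategy is strictly dominant if it gives Firm 2 a strictly higher payoff than every other strategy, against every choice by the opponent.
Y1 is not dominant: against X1, Y3 gives 3 > 2.
Y2 is not dominant: against X1, Y1 gives 2 > 1.
Y3 is not dominant: against X1, Y4 gives 4 > 3.
Y4 is not dominant: against X3, Y1 gives 6 > 5.
No single strategy is best against every opponent action.

No strictly dominant strategy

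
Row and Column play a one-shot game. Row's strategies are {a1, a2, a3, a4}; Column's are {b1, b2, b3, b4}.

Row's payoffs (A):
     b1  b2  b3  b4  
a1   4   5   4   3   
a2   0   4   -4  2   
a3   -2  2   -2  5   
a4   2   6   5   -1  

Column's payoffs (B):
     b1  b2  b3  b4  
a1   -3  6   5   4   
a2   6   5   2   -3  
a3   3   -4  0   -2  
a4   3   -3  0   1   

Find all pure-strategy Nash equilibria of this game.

There is no pure-strategy Nash equilibrium

A profile is a Nash equilibrium when each player is best-responding to the other.
Row's best responses — vs b1: a1 (payoff 4); vs b2: a4 (payoff 6); vs b3: a4 (payoff 5); vs b4: a3 (payoff 5).
Column's best responses — vs a1: b2 (payoff 6); vs a2: b1 (payoff 6); vs a3: b1 (payoff 3); vs a4: b1 (payoff 3).
No cell has both players best-responding. For instance, Row's best reply to b1 is a1, but against a1 Column prefers b2 over b1.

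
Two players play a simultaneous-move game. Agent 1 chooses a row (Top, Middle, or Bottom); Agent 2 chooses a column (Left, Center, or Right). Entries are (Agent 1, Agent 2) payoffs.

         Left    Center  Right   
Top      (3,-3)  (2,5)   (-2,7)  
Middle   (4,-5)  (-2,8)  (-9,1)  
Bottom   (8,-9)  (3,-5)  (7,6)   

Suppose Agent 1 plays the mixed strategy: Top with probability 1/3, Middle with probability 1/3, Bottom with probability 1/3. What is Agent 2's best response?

Right

Agent 2's best reply maximizes expected payoff against the mix.
Left: (1/3)·(-3) + (1/3)·(-5) + (1/3)·(-9) = -17/3
Center: (1/3)·5 + (1/3)·8 + (1/3)·(-5) = 8/3
Right: (1/3)·7 + (1/3)·1 + (1/3)·6 = 14/3
Highest expected payoff is 14/3, from Right.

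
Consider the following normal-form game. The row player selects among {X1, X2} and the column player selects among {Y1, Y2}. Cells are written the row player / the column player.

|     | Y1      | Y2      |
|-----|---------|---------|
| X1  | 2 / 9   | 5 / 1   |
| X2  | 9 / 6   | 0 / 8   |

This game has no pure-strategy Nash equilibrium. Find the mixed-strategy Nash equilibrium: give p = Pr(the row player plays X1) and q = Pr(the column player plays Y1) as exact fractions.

In a mixed NE each player is indifferent between their pure strategies, so the opponent's mix sets the indifference.
The column player indifferent between Y1 and Y2: p·9 + (1−p)·6 = p·1 + (1−p)·8 ⟹ 6 + 3p = 8 + (-7)p ⟹ p = 1/5.
The row player indifferent between X1 and X2: q·2 + (1−q)·5 = q·9 + (1−q)·0 ⟹ 5 + (-3)q = 0 + 9q ⟹ q = 5/12.

p = 1/5, q = 5/12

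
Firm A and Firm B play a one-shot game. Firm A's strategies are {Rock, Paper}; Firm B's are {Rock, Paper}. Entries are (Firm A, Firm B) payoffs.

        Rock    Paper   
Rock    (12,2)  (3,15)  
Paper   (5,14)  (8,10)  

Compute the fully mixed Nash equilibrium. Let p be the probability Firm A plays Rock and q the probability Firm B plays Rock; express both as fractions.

Each player's mixing probability is pinned down by making the *other* player indifferent.
Firm B indifferent between Rock and Paper: p·2 + (1−p)·14 = p·15 + (1−p)·10 ⟹ 14 + (-12)p = 10 + 5p ⟹ p = 4/17.
Firm A indifferent between Rock and Paper: q·12 + (1−q)·3 = q·5 + (1−q)·8 ⟹ 3 + 9q = 8 + (-3)q ⟹ q = 5/12.

p = 4/17, q = 5/12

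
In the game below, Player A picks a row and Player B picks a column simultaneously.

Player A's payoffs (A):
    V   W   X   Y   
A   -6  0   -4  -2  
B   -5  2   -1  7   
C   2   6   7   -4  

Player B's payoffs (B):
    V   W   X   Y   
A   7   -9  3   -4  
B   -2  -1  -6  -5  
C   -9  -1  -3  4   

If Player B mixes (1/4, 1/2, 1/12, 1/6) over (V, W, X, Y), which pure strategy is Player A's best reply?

Compute Player A's expected payoff from each pure strategy against the given mix.
A: (1/4)·(-6) + (1/2)·0 + (1/12)·(-4) + (1/6)·(-2) = -13/6
B: (1/4)·(-5) + (1/2)·2 + (1/12)·(-1) + (1/6)·7 = 5/6
C: (1/4)·2 + (1/2)·6 + (1/12)·7 + (1/6)·(-4) = 41/12
Highest expected payoff is 41/12, from C.

C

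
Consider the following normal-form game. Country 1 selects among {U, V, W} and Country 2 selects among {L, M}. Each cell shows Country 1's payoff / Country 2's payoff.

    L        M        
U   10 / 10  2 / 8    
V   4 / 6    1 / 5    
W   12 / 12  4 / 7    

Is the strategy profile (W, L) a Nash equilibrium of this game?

Holding Country 2 at L: Country 1 gets 12 from W, versus 10 from U, 4 from V. No profitable deviation for Country 1.
Holding Country 1 at W: Country 2 gets 12 from L, versus 7 from M. No profitable deviation for Country 2 either.

Yes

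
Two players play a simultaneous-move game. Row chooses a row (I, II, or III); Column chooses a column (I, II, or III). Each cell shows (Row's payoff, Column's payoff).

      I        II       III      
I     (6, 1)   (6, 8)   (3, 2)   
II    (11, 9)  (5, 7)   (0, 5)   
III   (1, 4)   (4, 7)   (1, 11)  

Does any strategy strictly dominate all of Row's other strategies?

No strictly dominant strategy

Check whether one of Row's strategies beats all alternatives regardless of what the opponent does.
I is not dominant: against I, II gives 11 > 6.
II is not dominant: against II, I gives 6 > 5.
III is not dominant: against I, I gives 6 > 1.
No single strategy is best against every opponent action.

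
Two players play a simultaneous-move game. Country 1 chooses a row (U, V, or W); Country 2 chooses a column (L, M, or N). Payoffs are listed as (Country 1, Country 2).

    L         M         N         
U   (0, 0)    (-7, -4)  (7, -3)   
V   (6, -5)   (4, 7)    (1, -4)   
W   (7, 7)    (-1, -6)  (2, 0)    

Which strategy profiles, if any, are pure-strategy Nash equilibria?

(V, M) and (W, L)

Check mutual best responses: a cell is a NE iff neither player can gain by unilaterally deviating.
Country 1's best responses — vs L: W (payoff 7); vs M: V (payoff 4); vs N: U (payoff 7).
Country 2's best responses — vs U: L (payoff 0); vs V: M (payoff 7); vs W: L (payoff 7).
Mutual best responses occur at (V, M) and (W, L); at each, neither player gains by switching.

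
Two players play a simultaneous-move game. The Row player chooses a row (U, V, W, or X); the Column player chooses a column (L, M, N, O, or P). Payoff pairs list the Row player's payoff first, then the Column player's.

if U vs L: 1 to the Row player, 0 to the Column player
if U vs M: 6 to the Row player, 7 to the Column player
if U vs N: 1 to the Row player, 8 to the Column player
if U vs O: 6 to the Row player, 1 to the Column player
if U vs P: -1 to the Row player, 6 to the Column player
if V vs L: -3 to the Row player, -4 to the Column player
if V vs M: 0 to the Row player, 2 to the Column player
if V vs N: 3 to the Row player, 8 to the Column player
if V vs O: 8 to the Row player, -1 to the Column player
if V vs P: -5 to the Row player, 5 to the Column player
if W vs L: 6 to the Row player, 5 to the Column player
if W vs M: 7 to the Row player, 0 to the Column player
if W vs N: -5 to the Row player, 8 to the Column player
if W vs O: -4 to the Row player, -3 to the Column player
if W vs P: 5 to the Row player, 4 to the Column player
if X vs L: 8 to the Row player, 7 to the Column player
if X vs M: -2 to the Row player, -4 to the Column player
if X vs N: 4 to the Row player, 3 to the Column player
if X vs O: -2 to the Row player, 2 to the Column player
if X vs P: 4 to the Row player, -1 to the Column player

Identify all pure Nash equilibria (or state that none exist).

(X, L)

Find each player's best response to every opponent strategy; NE are the intersections.
The Row player's best responses — vs L: X (payoff 8); vs M: W (payoff 7); vs N: X (payoff 4); vs O: V (payoff 8); vs P: W (payoff 5).
The Column player's best responses — vs U: N (payoff 8); vs V: N (payoff 8); vs W: N (payoff 8); vs X: L (payoff 7).
The only mutual best response is (X, L); neither player gains by switching there.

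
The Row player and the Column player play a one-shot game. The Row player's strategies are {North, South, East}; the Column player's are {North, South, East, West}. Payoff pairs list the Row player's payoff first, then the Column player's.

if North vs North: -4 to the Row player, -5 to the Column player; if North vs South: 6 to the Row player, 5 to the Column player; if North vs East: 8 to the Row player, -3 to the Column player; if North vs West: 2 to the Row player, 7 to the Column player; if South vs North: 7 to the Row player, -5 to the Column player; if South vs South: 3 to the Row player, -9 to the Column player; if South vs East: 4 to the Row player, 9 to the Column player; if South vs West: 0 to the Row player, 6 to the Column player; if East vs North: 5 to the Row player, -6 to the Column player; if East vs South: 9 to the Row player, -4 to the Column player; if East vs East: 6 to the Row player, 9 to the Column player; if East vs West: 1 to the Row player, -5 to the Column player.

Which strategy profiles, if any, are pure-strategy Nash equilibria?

(North, West)

Check mutual best responses: a cell is a NE iff neither player can gain by unilaterally deviating.
The Row player's best responses — vs North: South (payoff 7); vs South: East (payoff 9); vs East: North (payoff 8); vs West: North (payoff 2).
The Column player's best responses — vs North: West (payoff 7); vs South: East (payoff 9); vs East: East (payoff 9).
The only mutual best response is (North, West); neither player gains by switching there.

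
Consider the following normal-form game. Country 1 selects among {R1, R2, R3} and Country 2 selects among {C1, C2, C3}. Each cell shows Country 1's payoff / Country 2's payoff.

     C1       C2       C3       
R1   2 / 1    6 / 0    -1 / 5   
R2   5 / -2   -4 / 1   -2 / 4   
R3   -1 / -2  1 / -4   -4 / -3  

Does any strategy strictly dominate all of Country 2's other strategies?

Check whether one of Country 2's strategies beats all alternatives regardless of what the opponent does.
C1 is not dominant: against R1, C3 gives 5 > 1.
C2 is not dominant: against R1, C1 gives 1 > 0.
C3 is not dominant: against R3, C1 gives -2 > -3.
No single strategy is best against every opponent action.

None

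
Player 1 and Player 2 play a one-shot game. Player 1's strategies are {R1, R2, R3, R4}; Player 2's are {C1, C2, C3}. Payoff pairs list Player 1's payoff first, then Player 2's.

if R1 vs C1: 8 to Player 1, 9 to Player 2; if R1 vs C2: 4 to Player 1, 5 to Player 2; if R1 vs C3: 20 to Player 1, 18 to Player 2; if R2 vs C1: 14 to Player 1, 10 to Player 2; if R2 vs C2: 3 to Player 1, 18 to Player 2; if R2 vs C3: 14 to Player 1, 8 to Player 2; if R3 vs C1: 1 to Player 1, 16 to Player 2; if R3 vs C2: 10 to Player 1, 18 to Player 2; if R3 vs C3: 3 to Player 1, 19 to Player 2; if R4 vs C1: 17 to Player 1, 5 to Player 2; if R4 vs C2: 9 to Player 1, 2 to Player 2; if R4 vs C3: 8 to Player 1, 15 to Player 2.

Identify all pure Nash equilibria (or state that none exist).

Find each player's best response to every opponent strategy; NE are the intersections.
Player 1's best responses — vs C1: R4 (payoff 17); vs C2: R3 (payoff 10); vs C3: R1 (payoff 20).
Player 2's best responses — vs R1: C3 (payoff 18); vs R2: C2 (payoff 18); vs R3: C3 (payoff 19); vs R4: C3 (payoff 15).
The only mutual best response is (R1, C3); neither player gains by switching there.

(R1, C3)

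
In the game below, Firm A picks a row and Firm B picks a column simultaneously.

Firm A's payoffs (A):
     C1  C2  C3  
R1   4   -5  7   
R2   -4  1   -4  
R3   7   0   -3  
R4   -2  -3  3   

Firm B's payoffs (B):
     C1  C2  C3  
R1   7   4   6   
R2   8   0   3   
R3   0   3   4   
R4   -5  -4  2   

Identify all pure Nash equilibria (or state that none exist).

There is no pure-strategy Nash equilibrium

Find each player's best response to every opponent strategy; NE are the intersections.
Firm A's best responses — vs C1: R3 (payoff 7); vs C2: R2 (payoff 1); vs C3: R1 (payoff 7).
Firm B's best responses — vs R1: C1 (payoff 7); vs R2: C1 (payoff 8); vs R3: C3 (payoff 4); vs R4: C3 (payoff 2).
No cell has both players best-responding. For instance, Firm A's best reply to C3 is R1, but against R1 Firm B prefers C1 over C3.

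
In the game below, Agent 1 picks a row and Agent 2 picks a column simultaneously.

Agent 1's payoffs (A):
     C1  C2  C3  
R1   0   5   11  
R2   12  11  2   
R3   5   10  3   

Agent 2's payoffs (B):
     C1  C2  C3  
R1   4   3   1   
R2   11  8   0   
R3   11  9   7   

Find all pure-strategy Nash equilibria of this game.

Check mutual best responses: a cell is a NE iff neither player can gain by unilaterally deviating.
Agent 1's best responses — vs C1: R2 (payoff 12); vs C2: R2 (payoff 11); vs C3: R1 (payoff 11).
Agent 2's best responses — vs R1: C1 (payoff 4); vs R2: C1 (payoff 11); vs R3: C1 (payoff 11).
The only mutual best response is (R2, C1); neither player gains by switching there.

(R2, C1)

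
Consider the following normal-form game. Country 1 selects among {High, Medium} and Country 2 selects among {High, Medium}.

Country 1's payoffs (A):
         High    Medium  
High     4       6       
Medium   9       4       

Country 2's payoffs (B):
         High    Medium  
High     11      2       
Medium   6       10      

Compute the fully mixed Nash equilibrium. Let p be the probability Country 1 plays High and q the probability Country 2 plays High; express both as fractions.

p = 4/13, q = 2/7

In a mixed NE each player is indifferent between their pure strategies, so the opponent's mix sets the indifference.
Country 2 indifferent between High and Medium: p·11 + (1−p)·6 = p·2 + (1−p)·10 ⟹ 6 + 5p = 10 + (-8)p ⟹ p = 4/13.
Country 1 indifferent between High and Medium: q·4 + (1−q)·6 = q·9 + (1−q)·4 ⟹ 6 + (-2)q = 4 + 5q ⟹ q = 2/7.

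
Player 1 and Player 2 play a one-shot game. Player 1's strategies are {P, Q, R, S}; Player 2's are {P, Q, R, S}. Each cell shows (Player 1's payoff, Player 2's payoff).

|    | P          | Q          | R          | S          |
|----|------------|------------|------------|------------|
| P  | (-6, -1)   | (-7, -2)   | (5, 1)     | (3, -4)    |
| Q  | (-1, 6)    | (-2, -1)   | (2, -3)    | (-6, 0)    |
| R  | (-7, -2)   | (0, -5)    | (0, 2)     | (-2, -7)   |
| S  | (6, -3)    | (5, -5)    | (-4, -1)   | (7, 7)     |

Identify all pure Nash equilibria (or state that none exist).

(P, R) and (S, S)

Check mutual best responses: a cell is a NE iff neither player can gain by unilaterally deviating.
Player 1's best responses — vs P: S (payoff 6); vs Q: S (payoff 5); vs R: P (payoff 5); vs S: S (payoff 7).
Player 2's best responses — vs P: R (payoff 1); vs Q: P (payoff 6); vs R: R (payoff 2); vs S: S (payoff 7).
Mutual best responses occur at (P, R) and (S, S); at each, neither player gains by switching.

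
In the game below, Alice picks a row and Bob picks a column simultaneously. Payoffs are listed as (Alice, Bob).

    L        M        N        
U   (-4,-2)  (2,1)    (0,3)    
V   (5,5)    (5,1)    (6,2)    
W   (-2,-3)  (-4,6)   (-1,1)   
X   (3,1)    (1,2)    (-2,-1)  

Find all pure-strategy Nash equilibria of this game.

(V, L)

Find each player's best response to every opponent strategy; NE are the intersections.
Alice's best responses — vs L: V (payoff 5); vs M: V (payoff 5); vs N: V (payoff 6).
Bob's best responses — vs U: N (payoff 3); vs V: L (payoff 5); vs W: M (payoff 6); vs X: M (payoff 2).
The only mutual best response is (V, L); neither player gains by switching there.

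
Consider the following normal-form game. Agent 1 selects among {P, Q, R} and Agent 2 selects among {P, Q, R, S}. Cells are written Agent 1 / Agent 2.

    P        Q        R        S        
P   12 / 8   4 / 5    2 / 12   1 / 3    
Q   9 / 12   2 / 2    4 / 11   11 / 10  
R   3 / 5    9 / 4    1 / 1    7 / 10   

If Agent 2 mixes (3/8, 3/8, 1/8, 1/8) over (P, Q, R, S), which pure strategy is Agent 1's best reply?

P

Compute Agent 1's expected payoff from each pure strategy against the given mix.
P: (3/8)·12 + (3/8)·4 + (1/8)·2 + (1/8)·1 = 51/8
Q: (3/8)·9 + (3/8)·2 + (1/8)·4 + (1/8)·11 = 6
R: (3/8)·3 + (3/8)·9 + (1/8)·1 + (1/8)·7 = 11/2
Highest expected payoff is 51/8, from P.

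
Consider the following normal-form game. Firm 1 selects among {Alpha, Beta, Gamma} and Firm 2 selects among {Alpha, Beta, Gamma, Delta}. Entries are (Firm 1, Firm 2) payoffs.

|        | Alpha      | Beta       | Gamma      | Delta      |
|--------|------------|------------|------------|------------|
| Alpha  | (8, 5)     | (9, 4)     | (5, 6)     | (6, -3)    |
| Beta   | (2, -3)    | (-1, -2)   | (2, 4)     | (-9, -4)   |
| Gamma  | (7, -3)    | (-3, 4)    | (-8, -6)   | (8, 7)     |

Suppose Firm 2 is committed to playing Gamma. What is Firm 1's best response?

Alpha

With Firm 2 fixed at Gamma, Firm 1's payoffs are: Alpha → 5, Beta → 2, Gamma → -8.
The maximum is 5, achieved by Alpha.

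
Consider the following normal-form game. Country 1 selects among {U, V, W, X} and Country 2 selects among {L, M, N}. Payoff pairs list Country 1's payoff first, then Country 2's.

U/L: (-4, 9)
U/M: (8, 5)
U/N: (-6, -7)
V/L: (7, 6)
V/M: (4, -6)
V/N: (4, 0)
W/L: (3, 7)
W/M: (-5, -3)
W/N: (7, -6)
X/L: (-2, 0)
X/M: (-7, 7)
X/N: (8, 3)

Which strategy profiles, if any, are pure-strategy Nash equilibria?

(V, L)

Find each player's best response to every opponent strategy; NE are the intersections.
Country 1's best responses — vs L: V (payoff 7); vs M: U (payoff 8); vs N: X (payoff 8).
Country 2's best responses — vs U: L (payoff 9); vs V: L (payoff 6); vs W: L (payoff 7); vs X: M (payoff 7).
The only mutual best response is (V, L); neither player gains by switching there.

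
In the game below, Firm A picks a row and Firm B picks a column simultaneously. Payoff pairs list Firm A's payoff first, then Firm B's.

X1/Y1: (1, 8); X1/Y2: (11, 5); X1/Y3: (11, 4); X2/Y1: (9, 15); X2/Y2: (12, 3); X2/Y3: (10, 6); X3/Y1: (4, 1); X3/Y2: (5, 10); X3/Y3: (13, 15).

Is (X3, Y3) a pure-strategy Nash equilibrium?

Holding Firm B at Y3: Firm A gets 13 from X3, versus 11 from X1, 10 from X2. No profitable deviation for Firm A.
Holding Firm A at X3: Firm B gets 15 from Y3, versus 1 from Y1, 10 from Y2. No profitable deviation for Firm B either.

Yes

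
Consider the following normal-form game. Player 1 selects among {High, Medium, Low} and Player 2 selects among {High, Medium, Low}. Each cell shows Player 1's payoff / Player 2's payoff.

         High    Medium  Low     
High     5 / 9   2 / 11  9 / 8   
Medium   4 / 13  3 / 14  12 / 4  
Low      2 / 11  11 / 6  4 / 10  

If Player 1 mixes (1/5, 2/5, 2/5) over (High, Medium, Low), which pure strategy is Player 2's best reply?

Player 2's best reply maximizes expected payoff against the mix.
High: (1/5)·9 + (2/5)·13 + (2/5)·11 = 57/5
Medium: (1/5)·11 + (2/5)·14 + (2/5)·6 = 51/5
Low: (1/5)·8 + (2/5)·4 + (2/5)·10 = 36/5
Highest expected payoff is 57/5, from High.

High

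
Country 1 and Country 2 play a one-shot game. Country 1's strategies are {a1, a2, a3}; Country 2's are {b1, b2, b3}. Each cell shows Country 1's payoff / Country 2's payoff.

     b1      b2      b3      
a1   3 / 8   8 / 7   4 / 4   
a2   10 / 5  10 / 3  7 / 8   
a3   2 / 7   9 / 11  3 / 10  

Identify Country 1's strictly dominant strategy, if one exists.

A strategy is strictly dominant if it gives Country 1 a strictly higher payoff than every other strategy, against every choice by the opponent.
a2 strictly dominates: vs b1: 10 > each of {3, 2}; vs b2: 10 > each of {8, 9}; vs b3: 7 > each of {4, 3}.

a2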